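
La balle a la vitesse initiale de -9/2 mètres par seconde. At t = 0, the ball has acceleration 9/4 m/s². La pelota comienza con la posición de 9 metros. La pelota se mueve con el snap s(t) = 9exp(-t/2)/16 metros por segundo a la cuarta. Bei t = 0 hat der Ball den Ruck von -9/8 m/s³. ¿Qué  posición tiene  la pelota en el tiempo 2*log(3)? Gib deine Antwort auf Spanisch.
Partiendo del snap s(t) = 9·exp(-t/2)/16, tomamos 4 integrales. La integral del snap, con j(0) = -9/8, da la sacudida: j(t) = -9·exp(-t/2)/8. La antiderivada de la sacudida, con a(0) = 9/4, da la aceleración: a(t) = 9·exp(-t/2)/4. La antiderivada de la aceleración es la velocidad. Usando v(0) = -9/2, obtenemos v(t) = -9·exp(-t/2)/2. La antiderivada de la velocidad es la posición. Usando x(0) = 9, obtenemos x(t) = 9·exp(-t/2). Usando x(t) = 9·exp(-t/2) y sustituyendo t = 2*log(3), encontramos x = 3.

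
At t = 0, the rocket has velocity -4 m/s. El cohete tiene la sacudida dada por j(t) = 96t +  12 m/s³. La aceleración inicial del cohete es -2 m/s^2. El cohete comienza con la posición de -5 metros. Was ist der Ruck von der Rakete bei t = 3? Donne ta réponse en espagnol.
Tenemos la sacudida j(t) = 96·t + 12. Sustituyendo t = 3: j(3) = 300.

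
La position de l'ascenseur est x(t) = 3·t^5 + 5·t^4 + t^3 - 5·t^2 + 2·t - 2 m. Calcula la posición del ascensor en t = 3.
Usando x(t) = 3·t^5 + 5·t^4 + t^3 - 5·t^2 + 2·t - 2 y sustituyendo t = 3, encontramos x = 1120.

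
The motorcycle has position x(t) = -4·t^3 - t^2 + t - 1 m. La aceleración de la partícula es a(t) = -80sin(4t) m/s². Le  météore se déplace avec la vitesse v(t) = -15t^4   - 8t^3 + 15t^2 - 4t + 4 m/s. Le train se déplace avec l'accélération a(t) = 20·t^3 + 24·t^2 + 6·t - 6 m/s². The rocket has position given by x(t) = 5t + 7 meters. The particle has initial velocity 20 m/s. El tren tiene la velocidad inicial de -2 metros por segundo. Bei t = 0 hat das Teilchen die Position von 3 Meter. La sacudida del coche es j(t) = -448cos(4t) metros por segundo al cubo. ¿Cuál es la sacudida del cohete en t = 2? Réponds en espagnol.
Partiendo de la posición x(t) = 5·t + 7, tomamos 3 derivadas. Tomando d/dt de x(t), encontramos v(t) = 5. La derivada de la velocidad da la aceleración: a(t) = 0. La derivada de la aceleración da la sacudida: j(t) = 0. De la ecuación de la sacudida j(t) = 0, sustituimos t = 2 para obtener j = 0.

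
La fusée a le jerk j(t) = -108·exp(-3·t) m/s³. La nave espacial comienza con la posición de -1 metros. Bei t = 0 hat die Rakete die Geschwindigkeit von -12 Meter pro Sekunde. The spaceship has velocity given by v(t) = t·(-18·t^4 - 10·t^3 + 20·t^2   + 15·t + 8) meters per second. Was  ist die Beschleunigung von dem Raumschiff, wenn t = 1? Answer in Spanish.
Partiendo de la velocidad v(t) = t·(-18·t^4 - 10·t^3 + 20·t^2 + 15·t + 8), tomamos 1 derivada. Derivando la velocidad, obtenemos la aceleración: a(t) = -18·t^4 - 10·t^3 + 20·t^2 + t·(-72·t^3 - 30·t^2 + 40·t + 15) + 15·t + 8. Tenemos la aceleración a(t) = -18·t^4 - 10·t^3 + 20·t^2 + t·(-72·t^3 - 30·t^2 + 40·t + 15) + 15·t + 8. Sustituyendo t = 1: a(1) = -32.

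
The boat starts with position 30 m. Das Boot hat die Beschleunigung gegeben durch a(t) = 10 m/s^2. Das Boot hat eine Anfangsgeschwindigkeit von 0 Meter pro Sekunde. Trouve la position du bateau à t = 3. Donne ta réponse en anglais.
We need to integrate our acceleration equation a(t) = 10 2 times. Finding the integral of a(t) and using v(0) = 0: v(t) = 10·t. Integrating velocity and using the initial condition x(0) = 30, we get x(t) = 5·t^2 + 30. From the given position equation x(t) = 5·t^2 + 30, we substitute t = 3 to get x = 75.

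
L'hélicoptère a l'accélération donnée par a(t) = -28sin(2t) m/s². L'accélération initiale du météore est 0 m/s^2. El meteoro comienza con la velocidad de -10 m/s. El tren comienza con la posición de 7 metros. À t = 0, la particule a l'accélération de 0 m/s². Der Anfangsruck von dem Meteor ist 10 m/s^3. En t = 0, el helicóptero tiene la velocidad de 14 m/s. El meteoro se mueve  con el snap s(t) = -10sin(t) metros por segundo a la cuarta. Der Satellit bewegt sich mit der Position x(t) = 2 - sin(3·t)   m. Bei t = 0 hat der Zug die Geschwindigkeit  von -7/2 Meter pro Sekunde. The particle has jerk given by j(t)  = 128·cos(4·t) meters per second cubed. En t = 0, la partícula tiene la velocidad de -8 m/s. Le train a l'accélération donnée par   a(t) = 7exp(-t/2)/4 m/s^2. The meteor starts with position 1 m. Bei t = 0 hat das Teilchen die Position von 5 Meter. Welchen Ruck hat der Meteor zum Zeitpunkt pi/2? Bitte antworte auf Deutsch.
Um dies zu lösen, müssen wir 1 Stammfunktion unserer Gleichung für den Snap s(t) = -10·sin(t) finden. Durch Integration von dem Snap und Verwendung der Anfangsbedingung j(0) = 10, erhalten wir j(t) = 10·cos(t). Mit j(t) = 10·cos(t) und Einsetzen von t = pi/2, finden wir j = 0.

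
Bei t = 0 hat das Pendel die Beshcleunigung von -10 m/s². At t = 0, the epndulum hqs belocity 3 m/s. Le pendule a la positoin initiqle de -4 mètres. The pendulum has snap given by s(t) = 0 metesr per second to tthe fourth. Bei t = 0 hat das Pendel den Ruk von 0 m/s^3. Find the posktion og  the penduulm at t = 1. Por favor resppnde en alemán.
Wir müssen unsere Gleichung für den Snap s(t) = 0 4-mal integrieren. Durch Integration von dem Snap und Verwendung der Anfangsbedingung j(0) = 0, erhalten wir j(t) = 0. Durch Integration von dem Ruck und Verwendung der Anfangsbedingung a(0) = -10, erhalten wir a(t) = -10. Die Stammfunktion von der Beschleunigung ist die Geschwindigkeit. Mit v(0) = 3 erhalten wir v(t) = 3 - 10·t. Durch Integration von der Geschwindigkeit und Verwendung der Anfangsbedingung x(0) = -4, erhalten wir x(t) = -5·t^2 + 3·t - 4. Mit x(t) = -5·t^2 + 3·t - 4 und Einsetzen von t = 1, finden wir x = -6.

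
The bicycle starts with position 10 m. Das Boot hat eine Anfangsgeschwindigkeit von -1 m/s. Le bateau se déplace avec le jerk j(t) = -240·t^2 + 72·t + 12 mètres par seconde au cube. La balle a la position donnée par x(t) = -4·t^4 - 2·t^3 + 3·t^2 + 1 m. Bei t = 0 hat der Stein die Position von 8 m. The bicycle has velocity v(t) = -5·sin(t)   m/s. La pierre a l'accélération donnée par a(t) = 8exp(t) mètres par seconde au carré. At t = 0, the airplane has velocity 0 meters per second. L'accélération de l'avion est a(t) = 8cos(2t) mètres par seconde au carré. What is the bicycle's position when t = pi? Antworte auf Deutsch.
Wir müssen die Stammfunktion unserer Gleichung für die Geschwindigkeit v(t) = -5·sin(t) 1-mal finden. Die Stammfunktion von der Geschwindigkeit, mit x(0) = 10, ergibt die Position: x(t) = 5·cos(t) + 5. Mit x(t) = 5·cos(t) + 5 und Einsetzen von t = pi, finden wir x = 0.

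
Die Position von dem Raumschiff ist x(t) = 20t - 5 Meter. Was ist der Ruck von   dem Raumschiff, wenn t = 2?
Um dies zu lösen, müssen wir 3 Ableitungen unserer Gleichung für die Position x(t) = 20·t - 5 nehmen. Durch Ableiten von der Position erhalten wir die Geschwindigkeit: v(t) = 20. Mit d/dt von v(t) finden wir a(t) = 0. Durch Ableiten von der Beschleunigung erhalten wir den Ruck: j(t) = 0. Wir haben den Ruck j(t) = 0. Durch Einsetzen von t = 2: j(2) = 0.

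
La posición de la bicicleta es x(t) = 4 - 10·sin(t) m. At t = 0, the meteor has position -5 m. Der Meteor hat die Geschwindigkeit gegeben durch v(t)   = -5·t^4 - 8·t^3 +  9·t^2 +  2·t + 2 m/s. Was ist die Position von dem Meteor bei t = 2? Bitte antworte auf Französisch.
En partant de la vitesse v(t) = -5·t^4 - 8·t^3 + 9·t^2 + 2·t + 2, nous prenons 1 intégrale. En intégrant la vitesse et en utilisant la condition initiale x(0) = -5, nous obtenons x(t) = -t^5 - 2·t^4 + 3·t^3 + t^2 + 2·t - 5. De l'équation de la position x(t) = -t^5 - 2·t^4 + 3·t^3 + t^2 + 2·t - 5, nous substituons t = 2 pour obtenir x = -37.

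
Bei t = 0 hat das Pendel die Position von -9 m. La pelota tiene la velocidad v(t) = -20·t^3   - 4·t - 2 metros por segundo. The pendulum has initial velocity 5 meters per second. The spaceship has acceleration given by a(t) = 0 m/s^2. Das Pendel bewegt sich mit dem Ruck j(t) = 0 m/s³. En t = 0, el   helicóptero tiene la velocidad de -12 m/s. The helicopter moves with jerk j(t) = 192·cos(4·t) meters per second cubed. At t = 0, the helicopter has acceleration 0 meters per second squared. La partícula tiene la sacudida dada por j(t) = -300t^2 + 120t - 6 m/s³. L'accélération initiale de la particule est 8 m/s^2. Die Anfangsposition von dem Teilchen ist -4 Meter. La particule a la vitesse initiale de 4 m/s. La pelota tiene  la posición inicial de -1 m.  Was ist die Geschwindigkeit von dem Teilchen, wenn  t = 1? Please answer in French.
Nous devons intégrer notre équation du jerk j(t) = -300·t^2 + 120·t - 6 2 fois. En prenant ∫j(t)dt et en appliquant a(0) = 8, nous trouvons a(t) = -100·t^3 + 60·t^2 - 6·t + 8. En prenant ∫a(t)dt et en appliquant v(0) = 4, nous trouvons v(t) = -25·t^4 + 20·t^3 - 3·t^2 + 8·t + 4. Nous avons la vitesse v(t) = -25·t^4 + 20·t^3 - 3·t^2 + 8·t + 4. En substituant t = 1: v(1) = 4.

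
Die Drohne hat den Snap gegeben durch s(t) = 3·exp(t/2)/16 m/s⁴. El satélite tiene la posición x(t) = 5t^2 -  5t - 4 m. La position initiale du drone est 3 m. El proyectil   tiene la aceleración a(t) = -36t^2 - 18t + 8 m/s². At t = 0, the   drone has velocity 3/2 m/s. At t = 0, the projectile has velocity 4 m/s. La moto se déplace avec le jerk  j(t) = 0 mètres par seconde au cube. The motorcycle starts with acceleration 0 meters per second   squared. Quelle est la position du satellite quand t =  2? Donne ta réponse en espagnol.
De la ecuación de la posición x(t) = 5·t^2 - 5·t - 4, sustituimos t = 2 para obtener x = 6.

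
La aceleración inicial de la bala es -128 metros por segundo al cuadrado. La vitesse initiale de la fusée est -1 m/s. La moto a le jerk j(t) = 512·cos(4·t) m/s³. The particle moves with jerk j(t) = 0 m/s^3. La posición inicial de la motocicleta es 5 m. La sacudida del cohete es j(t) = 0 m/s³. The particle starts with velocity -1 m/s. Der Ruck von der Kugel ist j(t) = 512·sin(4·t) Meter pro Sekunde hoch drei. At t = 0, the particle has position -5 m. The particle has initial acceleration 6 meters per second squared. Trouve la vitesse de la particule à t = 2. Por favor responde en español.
Para resolver esto, necesitamos tomar 2 antiderivadas de nuestra ecuación de la sacudida j(t) = 0. La antiderivada de la sacudida es la aceleración. Usando a(0) = 6, obtenemos a(t) = 6. Integrando la aceleración y usando la condición inicial v(0) = -1, obtenemos v(t) = 6·t - 1. De la ecuación de la velocidad v(t) = 6·t - 1, sustituimos t = 2 para obtener v = 11.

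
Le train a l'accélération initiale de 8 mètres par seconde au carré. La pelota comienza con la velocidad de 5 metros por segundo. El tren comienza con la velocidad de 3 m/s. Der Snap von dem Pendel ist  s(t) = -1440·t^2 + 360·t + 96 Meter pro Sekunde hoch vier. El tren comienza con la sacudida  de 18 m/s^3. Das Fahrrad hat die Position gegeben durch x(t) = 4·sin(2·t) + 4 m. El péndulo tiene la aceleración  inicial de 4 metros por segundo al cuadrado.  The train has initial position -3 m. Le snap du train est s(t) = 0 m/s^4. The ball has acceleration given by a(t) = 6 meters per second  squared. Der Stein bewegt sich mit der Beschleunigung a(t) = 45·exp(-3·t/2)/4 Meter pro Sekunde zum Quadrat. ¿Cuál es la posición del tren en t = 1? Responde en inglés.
To solve this, we need to take 4 antiderivatives of our snap equation s(t) = 0. Integrating snap and using the initial condition j(0) = 18, we get j(t) = 18. The antiderivative of jerk is acceleration. Using a(0) = 8, we get a(t) = 18·t + 8. The antiderivative of acceleration is velocity. Using v(0) = 3, we get v(t) = 9·t^2 + 8·t + 3. The antiderivative of velocity is position. Using x(0) = -3, we get x(t) = 3·t^3 + 4·t^2 + 3·t - 3. Using x(t) = 3·t^3 + 4·t^2 + 3·t - 3 and substituting t = 1, we find x = 7.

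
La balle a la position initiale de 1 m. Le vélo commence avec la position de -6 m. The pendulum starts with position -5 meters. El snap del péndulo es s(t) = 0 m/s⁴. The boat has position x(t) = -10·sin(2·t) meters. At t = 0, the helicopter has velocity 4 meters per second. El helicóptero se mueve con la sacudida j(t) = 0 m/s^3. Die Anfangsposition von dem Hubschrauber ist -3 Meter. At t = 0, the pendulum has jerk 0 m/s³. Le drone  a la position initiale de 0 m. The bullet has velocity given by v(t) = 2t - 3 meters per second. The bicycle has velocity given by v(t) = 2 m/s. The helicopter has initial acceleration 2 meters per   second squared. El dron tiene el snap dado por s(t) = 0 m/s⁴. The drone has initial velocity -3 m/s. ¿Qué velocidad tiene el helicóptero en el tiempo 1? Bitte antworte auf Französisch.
Nous devons intégrer notre équation du jerk j(t) = 0 2 fois. En prenant ∫j(t)dt et en appliquant a(0) = 2, nous trouvons a(t) = 2. En prenant ∫a(t)dt et en appliquant v(0) = 4, nous trouvons v(t) = 2·t + 4. En utilisant v(t) = 2·t + 4 et en substituant t = 1, nous trouvons v = 6.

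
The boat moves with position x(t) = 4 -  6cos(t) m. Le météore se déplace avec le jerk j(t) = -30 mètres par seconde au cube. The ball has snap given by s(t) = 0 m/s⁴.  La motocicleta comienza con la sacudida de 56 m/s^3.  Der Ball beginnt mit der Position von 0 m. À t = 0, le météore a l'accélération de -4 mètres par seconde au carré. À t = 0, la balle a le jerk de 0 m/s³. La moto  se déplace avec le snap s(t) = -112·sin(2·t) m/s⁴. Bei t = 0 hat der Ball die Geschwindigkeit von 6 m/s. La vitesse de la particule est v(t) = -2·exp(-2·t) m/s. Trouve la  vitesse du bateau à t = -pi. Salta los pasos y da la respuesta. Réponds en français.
La vitesse à t = -pi est v = 0.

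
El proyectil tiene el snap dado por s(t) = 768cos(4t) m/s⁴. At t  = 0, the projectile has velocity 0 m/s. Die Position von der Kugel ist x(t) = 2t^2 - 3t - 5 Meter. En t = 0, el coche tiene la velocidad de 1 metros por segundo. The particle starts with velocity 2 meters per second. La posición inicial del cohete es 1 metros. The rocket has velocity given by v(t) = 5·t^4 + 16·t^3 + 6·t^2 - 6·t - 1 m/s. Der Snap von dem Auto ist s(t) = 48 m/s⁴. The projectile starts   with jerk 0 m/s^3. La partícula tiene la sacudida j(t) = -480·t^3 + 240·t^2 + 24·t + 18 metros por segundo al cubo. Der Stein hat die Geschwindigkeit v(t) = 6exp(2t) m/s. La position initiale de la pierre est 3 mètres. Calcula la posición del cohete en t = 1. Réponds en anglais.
To solve this, we need to take 1 antiderivative of our velocity equation v(t) = 5·t^4 + 16·t^3 + 6·t^2 - 6·t - 1. Integrating velocity and using the initial condition x(0) = 1, we get x(t) = t^5 + 4·t^4 + 2·t^3 - 3·t^2 - t + 1. From the given position equation x(t) = t^5 + 4·t^4 + 2·t^3 - 3·t^2 - t + 1, we substitute t = 1 to get x = 4.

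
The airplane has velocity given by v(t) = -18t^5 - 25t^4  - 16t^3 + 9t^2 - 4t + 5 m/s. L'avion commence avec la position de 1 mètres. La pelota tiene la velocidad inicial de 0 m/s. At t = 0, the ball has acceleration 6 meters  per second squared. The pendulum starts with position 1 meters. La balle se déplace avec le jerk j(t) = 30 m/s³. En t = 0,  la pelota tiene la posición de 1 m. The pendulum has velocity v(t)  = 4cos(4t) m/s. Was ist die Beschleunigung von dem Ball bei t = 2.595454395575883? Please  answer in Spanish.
Para resolver esto, necesitamos tomar 1 integral de nuestra ecuación de la sacudida j(t) = 30. Integrando la sacudida y usando la condición inicial a(0) = 6, obtenemos a(t) = 30·t + 6. Usando a(t) = 30·t + 6 y sustituyendo t = 2.595454395575883, encontramos a = 83.8636318672765.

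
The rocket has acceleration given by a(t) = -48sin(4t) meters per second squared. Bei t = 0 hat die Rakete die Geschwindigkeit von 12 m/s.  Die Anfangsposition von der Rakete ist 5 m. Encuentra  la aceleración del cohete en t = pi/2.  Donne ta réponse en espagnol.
Usando a(t) = -48·sin(4·t) y sustituyendo t = pi/2, encontramos a = 0.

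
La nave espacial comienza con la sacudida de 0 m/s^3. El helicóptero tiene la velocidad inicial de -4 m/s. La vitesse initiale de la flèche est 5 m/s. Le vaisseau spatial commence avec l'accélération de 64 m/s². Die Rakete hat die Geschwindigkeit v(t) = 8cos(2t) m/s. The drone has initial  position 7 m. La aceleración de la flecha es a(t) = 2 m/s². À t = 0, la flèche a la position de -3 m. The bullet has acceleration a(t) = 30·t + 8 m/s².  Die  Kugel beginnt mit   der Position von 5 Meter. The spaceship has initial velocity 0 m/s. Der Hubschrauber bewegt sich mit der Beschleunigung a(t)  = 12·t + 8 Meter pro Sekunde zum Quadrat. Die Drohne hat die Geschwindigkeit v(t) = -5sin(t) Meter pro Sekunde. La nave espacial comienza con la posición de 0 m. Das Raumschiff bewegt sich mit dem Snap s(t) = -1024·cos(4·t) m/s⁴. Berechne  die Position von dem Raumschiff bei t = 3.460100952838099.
Um dies zu lösen, müssen wir 4 Integrale unserer Gleichung für den Snap s(t) = -1024·cos(4·t) finden. Das Integral von dem Snap, mit j(0) = 0, ergibt den Ruck: j(t) = -256·sin(4·t). Die Stammfunktion von dem Ruck ist die Beschleunigung. Mit a(0) = 64 erhalten wir a(t) = 64·cos(4·t). Mit ∫a(t)dt und Anwendung von v(0) = 0, finden wir v(t) = 16·sin(4·t). Durch Integration von der Geschwindigkeit und Verwendung der Anfangsbedingung x(0) = 0, erhalten wir x(t) = 4 - 4·cos(4·t). Aus der Gleichung für die Position x(t) = 4 - 4·cos(4·t), setzen wir t = 3.460100952838099 ein und erhalten x = 2.83029454511865.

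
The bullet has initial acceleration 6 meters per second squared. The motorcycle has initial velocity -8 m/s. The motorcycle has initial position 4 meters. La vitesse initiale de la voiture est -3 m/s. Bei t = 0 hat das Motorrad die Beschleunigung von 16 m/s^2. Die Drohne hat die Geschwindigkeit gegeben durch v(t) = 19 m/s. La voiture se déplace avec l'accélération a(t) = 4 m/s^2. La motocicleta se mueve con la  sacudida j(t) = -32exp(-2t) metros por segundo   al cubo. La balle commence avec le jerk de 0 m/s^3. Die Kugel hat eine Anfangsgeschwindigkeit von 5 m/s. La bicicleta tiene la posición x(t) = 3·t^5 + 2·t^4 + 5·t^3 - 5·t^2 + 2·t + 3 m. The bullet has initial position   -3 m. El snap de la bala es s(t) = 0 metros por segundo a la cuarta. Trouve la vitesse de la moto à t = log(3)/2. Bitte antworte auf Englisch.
To solve this, we need to take 2 integrals of our jerk equation j(t) = -32·exp(-2·t). Integrating jerk and using the initial condition a(0) = 16, we get a(t) = 16·exp(-2·t). The integral of acceleration, with v(0) = -8, gives velocity: v(t) = -8·exp(-2·t). From the given velocity equation v(t) = -8·exp(-2·t), we substitute t = log(3)/2 to get v = -8/3.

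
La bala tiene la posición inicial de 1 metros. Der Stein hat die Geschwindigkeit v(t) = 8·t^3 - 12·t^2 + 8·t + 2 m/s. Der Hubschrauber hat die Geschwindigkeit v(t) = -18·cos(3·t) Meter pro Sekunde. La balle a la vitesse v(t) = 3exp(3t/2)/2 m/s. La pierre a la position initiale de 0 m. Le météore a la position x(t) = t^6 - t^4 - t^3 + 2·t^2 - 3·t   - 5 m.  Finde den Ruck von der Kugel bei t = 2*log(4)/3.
Wir müssen unsere Gleichung für die Geschwindigkeit v(t) = 3·exp(3·t/2)/2 2-mal ableiten. Durch Ableiten von der Geschwindigkeit erhalten wir die Beschleunigung: a(t) = 9·exp(3·t/2)/4. Die Ableitung von der Beschleunigung ergibt den Ruck: j(t) = 27·exp(3·t/2)/8. Wir haben den Ruck j(t) = 27·exp(3·t/2)/8. Durch Einsetzen von t = 2*log(4)/3: j(2*log(4)/3) = 27/2.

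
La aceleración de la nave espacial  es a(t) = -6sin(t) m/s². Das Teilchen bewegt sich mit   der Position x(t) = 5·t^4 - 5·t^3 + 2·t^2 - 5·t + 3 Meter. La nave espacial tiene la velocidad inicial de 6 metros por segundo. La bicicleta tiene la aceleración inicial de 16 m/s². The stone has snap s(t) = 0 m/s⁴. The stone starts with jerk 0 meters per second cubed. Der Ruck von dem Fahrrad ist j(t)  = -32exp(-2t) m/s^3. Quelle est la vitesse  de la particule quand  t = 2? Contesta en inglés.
We must differentiate our position equation x(t) = 5·t^4 - 5·t^3 + 2·t^2 - 5·t + 3 1 time. The derivative of position gives velocity: v(t) = 20·t^3 - 15·t^2 + 4·t - 5. We have velocity v(t) = 20·t^3 - 15·t^2 + 4·t - 5. Substituting t = 2: v(2) = 103.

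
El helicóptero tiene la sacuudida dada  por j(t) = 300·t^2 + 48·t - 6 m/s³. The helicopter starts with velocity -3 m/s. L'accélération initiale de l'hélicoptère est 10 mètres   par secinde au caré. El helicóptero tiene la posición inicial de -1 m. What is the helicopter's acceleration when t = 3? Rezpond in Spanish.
Partiendo de la sacudida j(t) = 300·t^2 + 48·t - 6, tomamos 1 antiderivada. Integrando la sacudida y usando la condición inicial a(0) = 10, obtenemos a(t) = 100·t^3 + 24·t^2 - 6·t + 10. Usando a(t) = 100·t^3 + 24·t^2 - 6·t + 10 y sustituyendo t = 3, encontramos a = 2908.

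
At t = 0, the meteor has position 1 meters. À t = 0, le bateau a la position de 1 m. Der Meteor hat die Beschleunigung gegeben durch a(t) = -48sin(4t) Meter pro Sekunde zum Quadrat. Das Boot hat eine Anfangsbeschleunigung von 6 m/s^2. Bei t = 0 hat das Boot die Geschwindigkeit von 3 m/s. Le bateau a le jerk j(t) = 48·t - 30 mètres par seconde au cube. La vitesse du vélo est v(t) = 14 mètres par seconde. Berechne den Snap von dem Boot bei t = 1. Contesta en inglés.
To solve this, we need to take 1 derivative of our jerk equation j(t) = 48·t - 30. Taking d/dt of j(t), we find s(t) = 48. From the given snap equation s(t) = 48, we substitute t = 1 to get s = 48.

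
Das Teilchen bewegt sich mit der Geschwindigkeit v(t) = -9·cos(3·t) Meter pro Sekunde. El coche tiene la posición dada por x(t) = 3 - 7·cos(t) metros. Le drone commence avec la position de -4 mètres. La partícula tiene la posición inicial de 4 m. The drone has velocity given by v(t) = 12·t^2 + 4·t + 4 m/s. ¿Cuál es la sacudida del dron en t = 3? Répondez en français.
Nous devons dériver notre équation de la vitesse v(t) = 12·t^2 + 4·t + 4 2 fois. En prenant d/dt de v(t), nous trouvons a(t) = 24·t + 4. En prenant d/dt de a(t), nous trouvons j(t) = 24. De l'équation du jerk j(t) = 24, nous substituons t = 3 pour obtenir j = 24.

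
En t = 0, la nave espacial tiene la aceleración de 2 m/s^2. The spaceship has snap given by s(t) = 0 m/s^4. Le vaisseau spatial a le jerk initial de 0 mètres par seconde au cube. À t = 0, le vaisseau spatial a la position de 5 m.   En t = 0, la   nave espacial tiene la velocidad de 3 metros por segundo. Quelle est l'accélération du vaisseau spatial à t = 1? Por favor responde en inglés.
We need to integrate our snap equation s(t) = 0 2 times. The antiderivative of snap, with j(0) = 0, gives jerk: j(t) = 0. Integrating jerk and using the initial condition a(0) = 2, we get a(t) = 2. Using a(t) = 2 and substituting t = 1, we find a = 2.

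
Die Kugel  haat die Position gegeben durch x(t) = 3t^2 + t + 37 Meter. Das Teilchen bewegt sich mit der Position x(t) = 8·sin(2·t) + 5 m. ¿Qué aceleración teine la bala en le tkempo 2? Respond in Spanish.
Para resolver esto, necesitamos tomar 2 derivadas de nuestra ecuación de la posición x(t) = 3·t^2 + t + 37. Derivando la posición, obtenemos la velocidad: v(t) = 6·t + 1. Tomando d/dt de v(t), encontramos a(t) = 6. De la ecuación de la aceleración a(t) = 6, sustituimos t = 2 para obtener a = 6.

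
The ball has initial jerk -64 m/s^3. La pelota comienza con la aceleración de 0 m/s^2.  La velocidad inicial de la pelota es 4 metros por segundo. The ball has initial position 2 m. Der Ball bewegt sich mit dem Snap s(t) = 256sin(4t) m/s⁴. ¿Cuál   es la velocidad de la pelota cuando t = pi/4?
Debemos encontrar la antiderivada de nuestra ecuación del snap s(t) = 256·sin(4·t) 3 veces. La antiderivada del snap es la sacudida. Usando j(0) = -64, obtenemos j(t) = -64·cos(4·t). La integral de la sacudida, con a(0) = 0, da la aceleración: a(t) = -16·sin(4·t). Integrando la aceleración y usando la condición inicial v(0) = 4, obtenemos v(t) = 4·cos(4·t). Usando v(t) = 4·cos(4·t) y sustituyendo t = pi/4, encontramos v = -4.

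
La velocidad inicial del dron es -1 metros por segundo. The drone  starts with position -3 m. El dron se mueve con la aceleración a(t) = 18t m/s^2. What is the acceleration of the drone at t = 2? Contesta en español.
Usando a(t) = 18·t y sustituyendo t = 2, encontramos a = 36.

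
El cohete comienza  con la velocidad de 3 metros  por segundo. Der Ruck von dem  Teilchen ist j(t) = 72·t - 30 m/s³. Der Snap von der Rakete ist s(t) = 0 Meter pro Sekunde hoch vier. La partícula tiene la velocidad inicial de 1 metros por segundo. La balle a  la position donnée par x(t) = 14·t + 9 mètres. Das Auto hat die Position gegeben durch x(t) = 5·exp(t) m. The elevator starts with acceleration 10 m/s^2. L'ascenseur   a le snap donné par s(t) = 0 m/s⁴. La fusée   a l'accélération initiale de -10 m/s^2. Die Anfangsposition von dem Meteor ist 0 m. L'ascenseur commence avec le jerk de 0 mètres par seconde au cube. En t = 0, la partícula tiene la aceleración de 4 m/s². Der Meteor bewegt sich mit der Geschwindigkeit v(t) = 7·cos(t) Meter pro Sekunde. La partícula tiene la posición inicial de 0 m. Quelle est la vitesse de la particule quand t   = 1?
En partant du jerk j(t) = 72·t - 30, nous prenons 2 intégrales. La primitive du jerk, avec a(0) = 4, donne l'accélération: a(t) = 36·t^2 - 30·t + 4. En prenant ∫a(t)dt et en appliquant v(0) = 1, nous trouvons v(t) = 12·t^3 - 15·t^2 + 4·t + 1. Nous avons la vitesse v(t) = 12·t^3 - 15·t^2 + 4·t + 1. En substituant t = 1: v(1) = 2.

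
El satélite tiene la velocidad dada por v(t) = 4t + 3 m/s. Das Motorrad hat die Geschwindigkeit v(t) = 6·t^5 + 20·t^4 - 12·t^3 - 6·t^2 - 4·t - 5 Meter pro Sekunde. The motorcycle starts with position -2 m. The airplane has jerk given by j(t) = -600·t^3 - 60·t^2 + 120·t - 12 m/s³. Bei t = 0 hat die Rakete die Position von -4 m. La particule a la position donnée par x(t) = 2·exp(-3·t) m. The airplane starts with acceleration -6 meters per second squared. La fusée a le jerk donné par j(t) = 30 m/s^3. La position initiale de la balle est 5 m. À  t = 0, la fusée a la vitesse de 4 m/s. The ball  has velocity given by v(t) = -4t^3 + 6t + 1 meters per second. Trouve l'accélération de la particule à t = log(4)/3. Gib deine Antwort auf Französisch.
Pour résoudre ceci, nous devons prendre 2 dérivées de notre équation de la position x(t) = 2·exp(-3·t). En prenant d/dt de x(t), nous trouvons v(t) = -6·exp(-3·t). La dérivée de la vitesse donne l'accélération: a(t) = 18·exp(-3·t). En utilisant a(t) = 18·exp(-3·t) et en substituant t = log(4)/3, nous trouvons a = 9/2.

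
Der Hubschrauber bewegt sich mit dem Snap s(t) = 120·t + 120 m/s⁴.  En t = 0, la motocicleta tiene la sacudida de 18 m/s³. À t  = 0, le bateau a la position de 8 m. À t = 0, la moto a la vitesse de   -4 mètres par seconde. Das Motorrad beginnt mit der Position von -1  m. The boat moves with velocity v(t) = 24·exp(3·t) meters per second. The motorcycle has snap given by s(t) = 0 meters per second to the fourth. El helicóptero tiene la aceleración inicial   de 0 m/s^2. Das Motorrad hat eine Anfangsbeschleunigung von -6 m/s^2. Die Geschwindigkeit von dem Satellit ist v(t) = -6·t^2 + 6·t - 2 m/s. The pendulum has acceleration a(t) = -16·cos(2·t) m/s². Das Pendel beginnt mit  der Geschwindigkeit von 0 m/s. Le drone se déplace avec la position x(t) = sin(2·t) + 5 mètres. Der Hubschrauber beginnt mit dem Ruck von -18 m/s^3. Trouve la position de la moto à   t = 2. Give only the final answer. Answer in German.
Die Antwort ist 3.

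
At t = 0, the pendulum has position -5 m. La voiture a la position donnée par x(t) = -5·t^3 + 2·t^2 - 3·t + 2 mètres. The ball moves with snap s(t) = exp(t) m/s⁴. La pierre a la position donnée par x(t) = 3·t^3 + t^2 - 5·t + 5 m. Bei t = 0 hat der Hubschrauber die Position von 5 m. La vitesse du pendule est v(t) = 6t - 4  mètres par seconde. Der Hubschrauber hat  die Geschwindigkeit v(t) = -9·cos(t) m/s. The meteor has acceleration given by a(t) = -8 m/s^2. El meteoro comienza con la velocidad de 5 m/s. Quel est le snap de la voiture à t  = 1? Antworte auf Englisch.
We must differentiate our position equation x(t) = -5·t^3 + 2·t^2 - 3·t + 2 4 times. The derivative of position gives velocity: v(t) = -15·t^2 + 4·t - 3. Differentiating velocity, we get acceleration: a(t) = 4 - 30·t. Taking d/dt of a(t), we find j(t) = -30. The derivative of jerk gives snap: s(t) = 0. From the given snap equation s(t) = 0, we substitute t = 1 to get s = 0.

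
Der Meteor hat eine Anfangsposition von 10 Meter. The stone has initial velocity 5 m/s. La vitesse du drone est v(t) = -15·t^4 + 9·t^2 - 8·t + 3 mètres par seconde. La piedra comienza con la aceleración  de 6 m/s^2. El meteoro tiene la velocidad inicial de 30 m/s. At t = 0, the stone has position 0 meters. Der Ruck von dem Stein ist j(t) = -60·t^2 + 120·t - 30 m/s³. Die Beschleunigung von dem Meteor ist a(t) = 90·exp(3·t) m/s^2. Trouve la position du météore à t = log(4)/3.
En partant de l'accélération a(t) = 90·exp(3·t), nous prenons 2 intégrales. En prenant ∫a(t)dt et en appliquant v(0) = 30, nous trouvons v(t) = 30·exp(3·t). L'intégrale de la vitesse est la position. En utilisant x(0) = 10, nous obtenons x(t) = 10·exp(3·t). De l'équation de la position x(t) = 10·exp(3·t), nous substituons t = log(4)/3 pour obtenir x = 40.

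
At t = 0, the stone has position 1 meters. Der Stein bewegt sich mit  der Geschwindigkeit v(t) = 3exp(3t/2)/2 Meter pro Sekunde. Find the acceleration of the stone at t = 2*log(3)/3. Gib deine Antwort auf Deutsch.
Wir müssen unsere Gleichung für die Geschwindigkeit v(t) = 3·exp(3·t/2)/2 1-mal ableiten. Durch Ableiten von der Geschwindigkeit erhalten wir die Beschleunigung: a(t) = 9·exp(3·t/2)/4. Mit a(t) = 9·exp(3·t/2)/4 und Einsetzen von t = 2*log(3)/3, finden wir a = 27/4.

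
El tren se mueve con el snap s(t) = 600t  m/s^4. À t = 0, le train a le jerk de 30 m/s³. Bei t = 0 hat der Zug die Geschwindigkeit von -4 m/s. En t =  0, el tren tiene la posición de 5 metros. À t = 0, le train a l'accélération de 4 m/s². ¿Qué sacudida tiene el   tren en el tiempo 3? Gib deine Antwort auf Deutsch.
Um dies zu lösen, müssen wir 1 Stammfunktion unserer Gleichung für den Snap s(t) = 600·t finden. Die Stammfunktion von dem Snap, mit j(0) = 30, ergibt den Ruck: j(t) = 300·t^2 + 30. Aus der Gleichung für den Ruck j(t) = 300·t^2 + 30, setzen wir t = 3 ein und erhalten j = 2730.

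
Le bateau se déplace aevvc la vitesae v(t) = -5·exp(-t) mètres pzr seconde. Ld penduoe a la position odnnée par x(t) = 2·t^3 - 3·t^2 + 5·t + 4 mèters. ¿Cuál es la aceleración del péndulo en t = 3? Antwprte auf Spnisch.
Debemos derivar nuestra ecuación de la posición x(t) = 2·t^3 - 3·t^2 + 5·t + 4 2 veces. La derivada de la posición da la velocidad: v(t) = 6·t^2 - 6·t + 5. Tomando d/dt de v(t), encontramos a(t) = 12·t - 6. Usando a(t) = 12·t - 6 y sustituyendo t = 3, encontramos a = 30.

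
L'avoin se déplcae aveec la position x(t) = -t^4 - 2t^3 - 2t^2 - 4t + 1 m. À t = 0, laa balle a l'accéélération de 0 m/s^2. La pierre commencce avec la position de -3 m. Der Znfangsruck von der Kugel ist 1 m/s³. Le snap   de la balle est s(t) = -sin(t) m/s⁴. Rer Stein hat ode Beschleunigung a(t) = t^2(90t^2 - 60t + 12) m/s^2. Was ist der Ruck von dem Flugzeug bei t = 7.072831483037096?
Ausgehend von der Position x(t) = -t^4 - 2·t^3 - 2·t^2 - 4·t + 1, nehmen wir 3 Ableitungen. Die Ableitung von der Position ergibt die Geschwindigkeit: v(t) = -4·t^3 - 6·t^2 - 4·t - 4. Durch Ableiten von der Geschwindigkeit erhalten wir die Beschleunigung: a(t) = -12·t^2 - 12·t - 4. Die Ableitung von der Beschleunigung ergibt den Ruck: j(t) = -24·t - 12. Aus der Gleichung für den Ruck j(t) = -24·t - 12, setzen wir t = 7.072831483037096 ein und erhalten j = -181.747955592890.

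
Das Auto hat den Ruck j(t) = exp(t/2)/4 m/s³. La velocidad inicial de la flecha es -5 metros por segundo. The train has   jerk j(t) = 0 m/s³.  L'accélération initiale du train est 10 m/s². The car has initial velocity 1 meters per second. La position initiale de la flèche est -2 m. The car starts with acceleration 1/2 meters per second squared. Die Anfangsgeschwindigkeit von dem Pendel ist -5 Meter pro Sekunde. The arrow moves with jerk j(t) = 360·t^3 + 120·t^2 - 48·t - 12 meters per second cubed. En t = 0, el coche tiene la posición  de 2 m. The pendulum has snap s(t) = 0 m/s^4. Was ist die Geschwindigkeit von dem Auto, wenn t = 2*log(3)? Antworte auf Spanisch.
Partiendo de la sacudida j(t) = exp(t/2)/4, tomamos 2 antiderivadas. Tomando ∫j(t)dt y aplicando a(0) = 1/2, encontramos a(t) = exp(t/2)/2. La integral de la aceleración, con v(0) = 1, da la velocidad: v(t) = exp(t/2). Tenemos la velocidad v(t) = exp(t/2). Sustituyendo t = 2*log(3): v(2*log(3)) = 3.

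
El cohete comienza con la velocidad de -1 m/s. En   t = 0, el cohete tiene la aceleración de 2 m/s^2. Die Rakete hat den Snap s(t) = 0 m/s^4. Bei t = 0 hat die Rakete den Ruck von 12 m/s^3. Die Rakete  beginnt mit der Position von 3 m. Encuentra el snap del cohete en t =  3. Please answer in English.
We have snap s(t) = 0. Substituting t = 3: s(3) = 0.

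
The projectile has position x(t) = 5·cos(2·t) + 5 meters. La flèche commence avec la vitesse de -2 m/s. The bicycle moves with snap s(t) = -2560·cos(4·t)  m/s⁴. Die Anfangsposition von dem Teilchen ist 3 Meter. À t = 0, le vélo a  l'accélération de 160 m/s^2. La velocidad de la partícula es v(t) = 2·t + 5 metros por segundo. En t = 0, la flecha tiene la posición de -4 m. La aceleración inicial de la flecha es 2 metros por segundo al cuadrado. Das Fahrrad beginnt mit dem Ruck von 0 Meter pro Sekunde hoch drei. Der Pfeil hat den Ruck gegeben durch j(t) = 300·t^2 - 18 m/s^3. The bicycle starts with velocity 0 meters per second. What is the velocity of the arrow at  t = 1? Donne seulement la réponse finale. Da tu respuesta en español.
v(1) = 16.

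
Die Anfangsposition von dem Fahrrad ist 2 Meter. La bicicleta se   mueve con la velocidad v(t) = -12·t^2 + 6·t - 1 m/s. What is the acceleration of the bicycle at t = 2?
Starting from velocity v(t) = -12·t^2 + 6·t - 1, we take 1 derivative. Differentiating velocity, we get acceleration: a(t) = 6 - 24·t. Using a(t) = 6 - 24·t and substituting t = 2, we find a = -42.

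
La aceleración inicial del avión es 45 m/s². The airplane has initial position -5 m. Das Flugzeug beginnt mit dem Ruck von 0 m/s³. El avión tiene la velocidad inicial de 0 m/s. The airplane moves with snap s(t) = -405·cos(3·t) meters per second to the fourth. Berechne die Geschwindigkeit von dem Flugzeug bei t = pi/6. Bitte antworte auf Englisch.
To find the answer, we compute 3 integrals of s(t) = -405·cos(3·t). The antiderivative of snap, with j(0) = 0, gives jerk: j(t) = -135·sin(3·t). Taking ∫j(t)dt and applying a(0) = 45, we find a(t) = 45·cos(3·t). The integral of acceleration, with v(0) = 0, gives velocity: v(t) = 15·sin(3·t). We have velocity v(t) = 15·sin(3·t). Substituting t = pi/6: v(pi/6) = 15.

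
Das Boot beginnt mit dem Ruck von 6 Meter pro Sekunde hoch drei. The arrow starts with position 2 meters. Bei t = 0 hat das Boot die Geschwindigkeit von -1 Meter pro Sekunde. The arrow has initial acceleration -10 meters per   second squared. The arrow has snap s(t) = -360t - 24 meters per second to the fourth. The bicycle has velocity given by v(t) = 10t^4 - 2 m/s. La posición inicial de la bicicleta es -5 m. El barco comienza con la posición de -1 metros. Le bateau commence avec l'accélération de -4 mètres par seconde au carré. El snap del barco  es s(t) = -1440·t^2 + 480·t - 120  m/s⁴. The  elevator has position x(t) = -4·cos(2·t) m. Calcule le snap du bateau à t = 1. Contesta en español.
Tenemos el snap s(t) = -1440·t^2 + 480·t - 120. Sustituyendo t = 1: s(1) = -1080.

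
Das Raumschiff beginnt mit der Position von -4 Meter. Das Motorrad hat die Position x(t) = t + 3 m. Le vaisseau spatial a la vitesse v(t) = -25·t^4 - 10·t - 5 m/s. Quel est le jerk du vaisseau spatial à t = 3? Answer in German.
Um dies zu lösen, müssen wir 2 Ableitungen unserer Gleichung für die Geschwindigkeit v(t) = -25·t^4 - 10·t - 5 nehmen. Die Ableitung von der Geschwindigkeit ergibt die Beschleunigung: a(t) = -100·t^3 - 10. Durch Ableiten von der Beschleunigung erhalten wir den Ruck: j(t) = -300·t^2. Wir haben den Ruck j(t) = -300·t^2. Durch Einsetzen von t = 3: j(3) = -2700.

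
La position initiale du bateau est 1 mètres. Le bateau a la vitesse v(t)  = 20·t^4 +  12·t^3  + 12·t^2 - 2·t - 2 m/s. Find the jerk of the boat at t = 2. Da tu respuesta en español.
Debemos derivar nuestra ecuación de la velocidad v(t) = 20·t^4 + 12·t^3 + 12·t^2 - 2·t - 2 2 veces. Tomando d/dt de v(t), encontramos a(t) = 80·t^3 + 36·t^2 + 24·t - 2. Tomando d/dt de a(t), encontramos j(t) = 240·t^2 + 72·t + 24. De la ecuación de la sacudida j(t) = 240·t^2 + 72·t + 24, sustituimos t = 2 para obtener j = 1128.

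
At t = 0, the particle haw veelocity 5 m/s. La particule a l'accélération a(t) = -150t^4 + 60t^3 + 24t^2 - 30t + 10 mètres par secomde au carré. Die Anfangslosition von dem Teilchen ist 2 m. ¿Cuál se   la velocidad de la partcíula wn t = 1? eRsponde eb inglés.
We need to integrate our acceleration equation a(t) = -150·t^4 + 60·t^3 + 24·t^2 - 30·t + 10 1 time. The integral of acceleration, with v(0) = 5, gives velocity: v(t) = -30·t^5 + 15·t^4 + 8·t^3 - 15·t^2 + 10·t + 5. We have velocity v(t) = -30·t^5 + 15·t^4 + 8·t^3 - 15·t^2 + 10·t + 5. Substituting t = 1: v(1) = -7.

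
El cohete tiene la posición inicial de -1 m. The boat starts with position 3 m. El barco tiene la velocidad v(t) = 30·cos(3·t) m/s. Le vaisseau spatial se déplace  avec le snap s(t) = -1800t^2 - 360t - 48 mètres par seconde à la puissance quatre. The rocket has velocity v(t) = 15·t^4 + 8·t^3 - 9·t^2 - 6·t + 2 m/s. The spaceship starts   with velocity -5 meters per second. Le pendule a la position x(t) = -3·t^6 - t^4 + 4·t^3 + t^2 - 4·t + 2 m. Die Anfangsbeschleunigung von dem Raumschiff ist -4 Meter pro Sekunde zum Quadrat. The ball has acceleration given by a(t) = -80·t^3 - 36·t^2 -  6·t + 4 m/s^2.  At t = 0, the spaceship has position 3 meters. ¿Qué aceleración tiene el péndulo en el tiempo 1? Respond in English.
Starting from position x(t) = -3·t^6 - t^4 + 4·t^3 + t^2 - 4·t + 2, we take 2 derivatives. Differentiating position, we get velocity: v(t) = -18·t^5 - 4·t^3 + 12·t^2 + 2·t - 4. Taking d/dt of v(t), we find a(t) = -90·t^4 - 12·t^2 + 24·t + 2. We have acceleration a(t) = -90·t^4 - 12·t^2 + 24·t + 2. Substituting t = 1: a(1) = -76.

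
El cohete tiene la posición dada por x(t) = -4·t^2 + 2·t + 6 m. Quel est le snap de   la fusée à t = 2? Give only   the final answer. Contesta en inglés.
s(2) = 0.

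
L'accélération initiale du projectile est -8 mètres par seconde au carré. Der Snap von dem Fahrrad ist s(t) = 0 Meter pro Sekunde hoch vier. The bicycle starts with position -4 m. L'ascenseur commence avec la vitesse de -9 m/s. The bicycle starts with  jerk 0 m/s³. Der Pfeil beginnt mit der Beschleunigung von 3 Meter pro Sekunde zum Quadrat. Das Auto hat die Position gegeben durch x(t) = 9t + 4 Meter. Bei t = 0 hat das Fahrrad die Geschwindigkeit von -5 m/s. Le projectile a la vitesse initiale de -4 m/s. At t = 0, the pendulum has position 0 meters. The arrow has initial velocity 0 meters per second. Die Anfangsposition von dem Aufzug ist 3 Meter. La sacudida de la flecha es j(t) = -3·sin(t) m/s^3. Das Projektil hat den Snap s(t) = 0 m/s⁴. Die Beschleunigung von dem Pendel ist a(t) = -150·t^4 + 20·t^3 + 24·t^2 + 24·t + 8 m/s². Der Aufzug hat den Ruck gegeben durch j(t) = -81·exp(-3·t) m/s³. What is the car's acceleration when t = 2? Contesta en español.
Partiendo de la posición x(t) = 9·t + 4, tomamos 2 derivadas. Derivando la posición, obtenemos la velocidad: v(t) = 9. Derivando la velocidad, obtenemos la aceleración: a(t) = 0. Tenemos la aceleración a(t) = 0. Sustituyendo t = 2: a(2) = 0.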